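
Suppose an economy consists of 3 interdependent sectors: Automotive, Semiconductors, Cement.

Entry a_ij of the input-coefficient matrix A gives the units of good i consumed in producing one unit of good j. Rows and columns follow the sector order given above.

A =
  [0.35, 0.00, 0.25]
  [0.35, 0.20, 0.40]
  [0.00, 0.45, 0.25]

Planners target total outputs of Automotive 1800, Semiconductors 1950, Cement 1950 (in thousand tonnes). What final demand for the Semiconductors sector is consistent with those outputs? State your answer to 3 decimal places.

d_S = 150.000

I − A =
  [   0.65     0.00    -0.25]
  [  -0.35     0.80    -0.40]
  [   0.00    -0.45     0.75]
d = (I − A) x:
  d_A = (+0.65)·1800 + (+0.00)·1950 + (-0.25)·1950 = 682.500
  d_S = (-0.35)·1800 + (+0.80)·1950 + (-0.40)·1950 = 150.000
  d_C = (+0.00)·1800 + (-0.45)·1950 + (+0.75)·1950 = 585.000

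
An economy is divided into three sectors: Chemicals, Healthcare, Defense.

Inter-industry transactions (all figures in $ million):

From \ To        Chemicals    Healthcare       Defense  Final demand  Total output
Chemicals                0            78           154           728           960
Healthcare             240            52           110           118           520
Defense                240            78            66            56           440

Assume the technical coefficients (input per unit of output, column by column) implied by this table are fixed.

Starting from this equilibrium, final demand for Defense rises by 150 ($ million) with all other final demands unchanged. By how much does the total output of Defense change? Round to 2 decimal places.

Technical coefficients a_ij = z_ij / X_j:
  a_CC = 0/960 = 0.00, a_HC = 240/960 = 0.25, a_DC = 240/960 = 0.25
  a_CH = 78/520 = 0.15, a_HH = 52/520 = 0.10, a_DH = 78/520 = 0.15
  a_CD = 154/440 = 0.35, a_HD = 110/440 = 0.25, a_DD = 66/440 = 0.15
I − A =
  [   1.00    -0.15    -0.35]
  [  -0.25     0.90    -0.25]
  [  -0.25    -0.15     0.85]
Cofactors of I−A, C_ij = (−1)^(i+j)·(minor ij) (rows/columns in the sector order above):
  C_11 = (0.90)(0.85) − (-0.25)(-0.15) = 0.7275
  C_12 = −[(-0.25)(0.85) − (-0.25)(-0.25)] = 0.2750
  C_13 = (-0.25)(-0.15) − (0.90)(-0.25) = 0.2625
  C_21 = −[(-0.15)(0.85) − (-0.35)(-0.15)] = 0.1800
  C_22 = (1.00)(0.85) − (-0.35)(-0.25) = 0.7625
  C_23 = −[(1.00)(-0.15) − (-0.15)(-0.25)] = 0.1875
  C_31 = (-0.15)(-0.25) − (-0.35)(0.90) = 0.3525
  C_32 = −[(1.00)(-0.25) − (-0.35)(-0.25)] = 0.3375
  C_33 = (1.00)(0.90) − (-0.15)(-0.25) = 0.8625
det(I−A) = Σ_j (I−A)_1j·C_1j = (1.00)(0.7275) + (-0.15)(0.2750) + (-0.35)(0.2625) = 0.594375
adj(I−A) = Cᵀ =
  [ 0.7275   0.1800   0.3525]
  [ 0.2750   0.7625   0.3375]
  [ 0.2625   0.1875   0.8625]
(I − A)⁻¹ = adj(I−A) / det(I−A) ≈
  [   1.2240     0.3028     0.5931]
  [   0.4627     1.2829     0.5678]
  [   0.4416     0.3155     1.4511]
Δx = (I − A)⁻¹ Δd with Δd having +150 in the Defense component and 0 elsewhere.
So Δx_D = L_DD · (+150), where L_DD = adj(I−A)_DD / det(I−A) = 0.8625 / 0.594375.
Δx_D = 0.8625 × (+150) / 0.594375 = 129.375 / 0.594375 ≈ 217.67.

Δx_D = 217.67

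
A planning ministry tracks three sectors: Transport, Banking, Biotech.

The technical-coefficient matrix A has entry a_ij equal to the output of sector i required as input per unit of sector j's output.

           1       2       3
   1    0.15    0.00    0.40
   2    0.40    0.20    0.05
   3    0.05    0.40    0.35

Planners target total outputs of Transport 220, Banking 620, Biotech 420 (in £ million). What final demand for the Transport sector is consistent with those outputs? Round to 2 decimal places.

d_1 = 19.00

I − A =
  [   0.85     0.00    -0.40]
  [  -0.40     0.80    -0.05]
  [  -0.05    -0.40     0.65]
d = (I − A) x:
  d_1 = (+0.85)·220 + (+0.00)·620 + (-0.40)·420 = 19.00
  d_2 = (-0.40)·220 + (+0.80)·620 + (-0.05)·420 = 387.00
  d_3 = (-0.05)·220 + (-0.40)·620 + (+0.65)·420 = 14.00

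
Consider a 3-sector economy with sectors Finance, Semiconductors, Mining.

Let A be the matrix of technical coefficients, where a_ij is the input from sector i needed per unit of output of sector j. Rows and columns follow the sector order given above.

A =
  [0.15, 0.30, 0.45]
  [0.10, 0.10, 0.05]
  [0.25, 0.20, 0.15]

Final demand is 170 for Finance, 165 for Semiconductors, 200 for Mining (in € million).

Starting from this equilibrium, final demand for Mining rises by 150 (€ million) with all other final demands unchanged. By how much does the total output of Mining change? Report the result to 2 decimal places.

Δx_M = 219.51

I − A =
  [   0.85    -0.30    -0.45]
  [  -0.10     0.90    -0.05]
  [  -0.25    -0.20     0.85]
Cofactors of I−A, C_ij = (−1)^(i+j)·(minor ij) (rows/columns in the sector order above):
  C_11 = (0.90)(0.85) − (-0.05)(-0.20) = 0.7550
  C_12 = −[(-0.10)(0.85) − (-0.05)(-0.25)] = 0.0975
  C_13 = (-0.10)(-0.20) − (0.90)(-0.25) = 0.2450
  C_21 = −[(-0.30)(0.85) − (-0.45)(-0.20)] = 0.3450
  C_22 = (0.85)(0.85) − (-0.45)(-0.25) = 0.6100
  C_23 = −[(0.85)(-0.20) − (-0.30)(-0.25)] = 0.2450
  C_31 = (-0.30)(-0.05) − (-0.45)(0.90) = 0.4200
  C_32 = −[(0.85)(-0.05) − (-0.45)(-0.10)] = 0.0875
  C_33 = (0.85)(0.90) − (-0.30)(-0.10) = 0.7350
det(I−A) = Σ_j (I−A)_1j·C_1j = (0.85)(0.7550) + (-0.30)(0.0975) + (-0.45)(0.2450) = 0.50225
adj(I−A) = Cᵀ =
  [ 0.7550   0.3450   0.4200]
  [ 0.0975   0.6100   0.0875]
  [ 0.2450   0.2450   0.7350]
(I − A)⁻¹ = adj(I−A) / det(I−A) ≈
  [   1.5032     0.6869     0.8362]
  [   0.1941     1.2145     0.1742]
  [   0.4878     0.4878     1.4634]
Δx = (I − A)⁻¹ Δd with Δd having +150 in the Mining component and 0 elsewhere.
So Δx_M = L_MM · (+150), where L_MM = adj(I−A)_MM / det(I−A) = 0.7350 / 0.50225.
Δx_M = 0.7350 × (+150) / 0.50225 = 110.25 / 0.50225 ≈ 219.51.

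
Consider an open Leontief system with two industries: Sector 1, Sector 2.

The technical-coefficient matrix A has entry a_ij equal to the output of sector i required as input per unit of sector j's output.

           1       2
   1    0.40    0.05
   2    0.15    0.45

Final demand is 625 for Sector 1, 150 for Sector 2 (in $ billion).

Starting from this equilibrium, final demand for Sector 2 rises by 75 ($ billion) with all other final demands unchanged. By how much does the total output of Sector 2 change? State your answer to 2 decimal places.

I − A =
  [   0.60    -0.05]
  [  -0.15     0.55]
det(I−A) = (0.60)(0.55) − (-0.05)(-0.15) = 0.3225
adj(I−A) = [[0.55, 0.05], [0.15, 0.60]]
(I − A)⁻¹ = adj(I−A) / det(I−A) ≈
  [   1.7054     0.1550]
  [   0.4651     1.8605]
Δx = (I − A)⁻¹ Δd with Δd having +75 in the Sector 2 component and 0 elsewhere.
So Δx_2 = L_22 · (+75), where L_22 = adj(I−A)_22 / det(I−A) = 0.60 / 0.3225.
Δx_2 = 0.60 × (+75) / 0.3225 = 45.00 / 0.3225 ≈ 139.53.

Δx_2 = 139.53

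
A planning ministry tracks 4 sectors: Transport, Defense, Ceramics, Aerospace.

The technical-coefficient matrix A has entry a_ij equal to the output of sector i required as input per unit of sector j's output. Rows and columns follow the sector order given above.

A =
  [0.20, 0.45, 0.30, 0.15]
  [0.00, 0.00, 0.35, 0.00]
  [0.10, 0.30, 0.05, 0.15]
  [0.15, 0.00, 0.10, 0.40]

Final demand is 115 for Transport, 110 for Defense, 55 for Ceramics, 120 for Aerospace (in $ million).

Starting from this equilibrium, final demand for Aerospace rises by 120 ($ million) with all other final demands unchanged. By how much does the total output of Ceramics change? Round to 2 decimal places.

I − A =
  [   0.80    -0.45    -0.30    -0.15]
  [   0.00     1.00    -0.35     0.00]
  [  -0.10    -0.30     0.95    -0.15]
  [  -0.15     0.00    -0.10     0.60]
Compute the cofactors C_ij = (−1)^(i+j)·(3×3 minor ij) of I−A; the adjugate is their transpose:
adj(I−A) = Cᵀ =
  [ 0.492000   0.308250   0.289500   0.195375]
  [ 0.028875   0.396375   0.160125   0.047250]
  [ 0.082500   0.174375   0.457500   0.135000]
  [ 0.136750   0.106125   0.148625   0.630250]
det(I−A) = Σ_j (I−A)_1j·C_1j = (0.80)(0.492000) + (-0.45)(0.028875) + (-0.30)(0.082500) + (-0.15)(0.136750) = 0.33534375
(I − A)⁻¹ = adj(I−A) / det(I−A) ≈
  [   1.4672     0.9192     0.8633     0.5826]
  [   0.0861     1.1820     0.4775     0.1409]
  [   0.2460     0.5200     1.3643     0.4026]
  [   0.4078     0.3165     0.4432     1.8794]
Δx = (I − A)⁻¹ Δd with Δd having +120 in the Aerospace component and 0 elsewhere.
So Δx_3 = L_34 · (+120), where L_34 = adj(I−A)_34 / det(I−A) = 0.135000 / 0.33534375.
Δx_3 = 0.135000 × (+120) / 0.33534375 = 16.20 / 0.33534375 ≈ 48.31.

Δx_3 = 48.31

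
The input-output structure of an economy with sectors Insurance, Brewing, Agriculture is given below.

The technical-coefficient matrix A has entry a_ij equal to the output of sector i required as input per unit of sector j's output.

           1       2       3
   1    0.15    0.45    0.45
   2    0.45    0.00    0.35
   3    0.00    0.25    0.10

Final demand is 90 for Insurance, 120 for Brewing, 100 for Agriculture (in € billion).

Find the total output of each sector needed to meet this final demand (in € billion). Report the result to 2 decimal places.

I − A =
  [   0.85    -0.45    -0.45]
  [  -0.45     1.00    -0.35]
  [   0.00    -0.25     0.90]
Cofactors of I−A, C_ij = (−1)^(i+j)·(minor ij) (rows/columns in the sector order above):
  C_11 = (1.00)(0.90) − (-0.35)(-0.25) = 0.8125
  C_12 = −[(-0.45)(0.90) − (-0.35)(0.00)] = 0.4050
  C_13 = (-0.45)(-0.25) − (1.00)(0.00) = 0.1125
  C_21 = −[(-0.45)(0.90) − (-0.45)(-0.25)] = 0.5175
  C_22 = (0.85)(0.90) − (-0.45)(0.00) = 0.7650
  C_23 = −[(0.85)(-0.25) − (-0.45)(0.00)] = 0.2125
  C_31 = (-0.45)(-0.35) − (-0.45)(1.00) = 0.6075
  C_32 = −[(0.85)(-0.35) − (-0.45)(-0.45)] = 0.5000
  C_33 = (0.85)(1.00) − (-0.45)(-0.45) = 0.6475
det(I−A) = Σ_j (I−A)_1j·C_1j = (0.85)(0.8125) + (-0.45)(0.4050) + (-0.45)(0.1125) = 0.45775
adj(I−A) = Cᵀ =
  [ 0.8125   0.5175   0.6075]
  [ 0.4050   0.7650   0.5000]
  [ 0.1125   0.2125   0.6475]
(I − A)⁻¹ = adj(I−A) / det(I−A) ≈
  [   1.7750     1.1305     1.3271]
  [   0.8848     1.6712     1.0923]
  [   0.2458     0.4642     1.4145]
x = (I − A)⁻¹ d = adj(I−A)·d / det(I−A), with det(I−A) = 0.45775:
  x_1 = (0.8125·90 + 0.5175·120 + 0.6075·100) / 0.45775 = 195.975 / 0.45775 ≈ 428.13
  x_2 = (0.4050·90 + 0.7650·120 + 0.5000·100) / 0.45775 = 178.25 / 0.45775 ≈ 389.40
  x_3 = (0.1125·90 + 0.2125·120 + 0.6475·100) / 0.45775 = 100.375 / 0.45775 ≈ 219.28

x_1 = 428.13, x_2 = 389.40, x_3 = 219.28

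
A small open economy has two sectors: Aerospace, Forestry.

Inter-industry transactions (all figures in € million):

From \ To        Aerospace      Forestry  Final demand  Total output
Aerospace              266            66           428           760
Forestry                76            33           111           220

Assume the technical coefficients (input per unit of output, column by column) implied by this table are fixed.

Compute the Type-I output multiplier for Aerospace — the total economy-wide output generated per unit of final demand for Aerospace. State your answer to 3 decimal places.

m_A = 1.818

Technical coefficients a_ij = z_ij / X_j:
  a_AA = 266/760 = 0.35, a_FA = 76/760 = 0.10
  a_AF = 66/220 = 0.30, a_FF = 33/220 = 0.15
I − A =
  [   0.65    -0.30]
  [  -0.10     0.85]
det(I−A) = (0.65)(0.85) − (-0.30)(-0.10) = 0.5225
adj(I−A) = [[0.85, 0.30], [0.10, 0.65]]
(I − A)⁻¹ = adj(I−A) / det(I−A) ≈
  [   1.6268     0.5742]
  [   0.1914     1.2440]
The output multiplier for sector j is the column-j sum of the Leontief inverse (I − A)⁻¹ = adj(I−A) / det(I−A).
Column A of adj(I−A): (0.85, 0.10); det(I−A) = 0.5225.
m_A = (0.85 + 0.10) / 0.5225 = 0.95 / 0.5225 ≈ 1.818.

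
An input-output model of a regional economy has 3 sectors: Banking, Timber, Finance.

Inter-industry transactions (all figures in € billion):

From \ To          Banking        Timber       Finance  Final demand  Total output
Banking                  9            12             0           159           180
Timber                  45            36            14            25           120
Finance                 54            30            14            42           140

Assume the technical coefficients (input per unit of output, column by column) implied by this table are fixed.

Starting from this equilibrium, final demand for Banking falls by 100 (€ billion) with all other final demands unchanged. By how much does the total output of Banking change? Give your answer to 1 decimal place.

Technical coefficients a_ij = z_ij / X_j:
  a_11 = 9/180 = 0.05, a_21 = 45/180 = 0.25, a_31 = 54/180 = 0.30
  a_12 = 12/120 = 0.10, a_22 = 36/120 = 0.30, a_32 = 30/120 = 0.25
  a_13 = 0/140 = 0.00, a_23 = 14/140 = 0.10, a_33 = 14/140 = 0.10
I − A =
  [   0.95    -0.10     0.00]
  [  -0.25     0.70    -0.10]
  [  -0.30    -0.25     0.90]
Cofactors of I−A, C_ij = (−1)^(i+j)·(minor ij) (rows/columns in the sector order above):
  C_11 = (0.70)(0.90) − (-0.10)(-0.25) = 0.6050
  C_12 = −[(-0.25)(0.90) − (-0.10)(-0.30)] = 0.2550
  C_13 = (-0.25)(-0.25) − (0.70)(-0.30) = 0.2725
  C_21 = −[(-0.10)(0.90) − (0.00)(-0.25)] = 0.0900
  C_22 = (0.95)(0.90) − (0.00)(-0.30) = 0.8550
  C_23 = −[(0.95)(-0.25) − (-0.10)(-0.30)] = 0.2675
  C_31 = (-0.10)(-0.10) − (0.00)(0.70) = 0.0100
  C_32 = −[(0.95)(-0.10) − (0.00)(-0.25)] = 0.0950
  C_33 = (0.95)(0.70) − (-0.10)(-0.25) = 0.6400
det(I−A) = Σ_j (I−A)_1j·C_1j = (0.95)(0.6050) + (-0.10)(0.2550) + (0.00)(0.2725) = 0.54925
adj(I−A) = Cᵀ =
  [ 0.6050   0.0900   0.0100]
  [ 0.2550   0.8550   0.0950]
  [ 0.2725   0.2675   0.6400]
(I − A)⁻¹ = adj(I−A) / det(I−A) ≈
  [   1.1015     0.1639     0.0182]
  [   0.4643     1.5567     0.1730]
  [   0.4961     0.4870     1.1652]
Δx = (I − A)⁻¹ Δd with Δd having -100 in the Banking component and 0 elsewhere.
So Δx_1 = L_11 · (-100), where L_11 = adj(I−A)_11 / det(I−A) = 0.6050 / 0.54925.
Δx_1 = 0.6050 × (-100) / 0.54925 = -60.50 / 0.54925 ≈ -110.2.

Δx_1 = -110.2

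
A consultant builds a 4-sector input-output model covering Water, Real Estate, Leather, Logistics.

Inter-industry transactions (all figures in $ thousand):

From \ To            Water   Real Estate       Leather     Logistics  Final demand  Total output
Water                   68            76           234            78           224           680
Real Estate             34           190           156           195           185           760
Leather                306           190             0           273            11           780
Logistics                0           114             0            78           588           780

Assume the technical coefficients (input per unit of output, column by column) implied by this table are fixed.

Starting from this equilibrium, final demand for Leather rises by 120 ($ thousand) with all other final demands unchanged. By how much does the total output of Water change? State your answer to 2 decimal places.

Δx_1 = 60.81

Technical coefficients a_ij = z_ij / X_j:
  a_11 = 68/680 = 0.10, a_21 = 34/680 = 0.05, a_31 = 306/680 = 0.45, a_41 = 0/680 = 0.00
  a_12 = 76/760 = 0.10, a_22 = 190/760 = 0.25, a_32 = 190/760 = 0.25, a_42 = 114/760 = 0.15
  a_13 = 234/780 = 0.30, a_23 = 156/780 = 0.20, a_33 = 0/780 = 0.00, a_43 = 0/780 = 0.00
  a_14 = 78/780 = 0.10, a_24 = 195/780 = 0.25, a_34 = 273/780 = 0.35, a_44 = 78/780 = 0.10
I − A =
  [   0.90    -0.10    -0.30    -0.10]
  [  -0.05     0.75    -0.20    -0.25]
  [  -0.45    -0.25     1.00    -0.35]
  [   0.00    -0.15     0.00     0.90]
Compute the cofactors C_ij = (−1)^(i+j)·(3×3 minor ij) of I−A; the adjugate is their transpose:
adj(I−A) = Cᵀ =
  [ 0.58200   0.18825   0.21225   0.19950]
  [ 0.12600   0.68850   0.17550   0.27350]
  [ 0.30075   0.29700   0.56850   0.33700]
  [ 0.02100   0.11475   0.02925   0.51100]
det(I−A) = Σ_j (I−A)_1j·C_1j = (0.90)(0.58200) + (-0.10)(0.12600) + (-0.30)(0.30075) + (-0.10)(0.02100) = 0.418875
(I − A)⁻¹ = adj(I−A) / det(I−A) ≈
  [   1.3894     0.4494     0.5067     0.4763]
  [   0.3008     1.6437     0.4190     0.6529]
  [   0.7180     0.7090     1.3572     0.8045]
  [   0.0501     0.2739     0.0698     1.2199]
Δx = (I − A)⁻¹ Δd with Δd having +120 in the Leather component and 0 elsewhere.
So Δx_1 = L_13 · (+120), where L_13 = adj(I−A)_13 / det(I−A) = 0.21225 / 0.418875.
Δx_1 = 0.21225 × (+120) / 0.418875 = 25.47 / 0.418875 ≈ 60.81.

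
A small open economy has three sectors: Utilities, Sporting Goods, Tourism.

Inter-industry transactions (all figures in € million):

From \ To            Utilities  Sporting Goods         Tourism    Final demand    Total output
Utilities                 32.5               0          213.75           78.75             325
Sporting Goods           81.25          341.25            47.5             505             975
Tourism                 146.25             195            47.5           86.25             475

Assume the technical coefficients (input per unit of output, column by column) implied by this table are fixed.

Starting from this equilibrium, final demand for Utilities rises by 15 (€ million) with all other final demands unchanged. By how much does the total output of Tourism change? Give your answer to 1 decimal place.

Technical coefficients a_ij = z_ij / X_j:
  a_UU = 32.5/325 = 0.10, a_SU = 81.25/325 = 0.25, a_TU = 146.25/325 = 0.45
  a_US = 0/975 = 0.00, a_SS = 341.25/975 = 0.35, a_TS = 195/975 = 0.20
  a_UT = 213.75/475 = 0.45, a_ST = 47.5/475 = 0.10, a_TT = 47.5/475 = 0.10
I − A =
  [   0.90     0.00    -0.45]
  [  -0.25     0.65    -0.10]
  [  -0.45    -0.20     0.90]
Cofactors of I−A, C_ij = (−1)^(i+j)·(minor ij) (rows/columns in the sector order above):
  C_11 = (0.65)(0.90) − (-0.10)(-0.20) = 0.5650
  C_12 = −[(-0.25)(0.90) − (-0.10)(-0.45)] = 0.2700
  C_13 = (-0.25)(-0.20) − (0.65)(-0.45) = 0.3425
  C_21 = −[(0.00)(0.90) − (-0.45)(-0.20)] = 0.0900
  C_22 = (0.90)(0.90) − (-0.45)(-0.45) = 0.6075
  C_23 = −[(0.90)(-0.20) − (0.00)(-0.45)] = 0.1800
  C_31 = (0.00)(-0.10) − (-0.45)(0.65) = 0.2925
  C_32 = −[(0.90)(-0.10) − (-0.45)(-0.25)] = 0.2025
  C_33 = (0.90)(0.65) − (0.00)(-0.25) = 0.5850
det(I−A) = Σ_j (I−A)_1j·C_1j = (0.90)(0.5650) + (0.00)(0.2700) + (-0.45)(0.3425) = 0.354375
adj(I−A) = Cᵀ =
  [ 0.5650   0.0900   0.2925]
  [ 0.2700   0.6075   0.2025]
  [ 0.3425   0.1800   0.5850]
(I − A)⁻¹ = adj(I−A) / det(I−A) ≈
  [   1.5944     0.2540     0.8254]
  [   0.7619     1.7143     0.5714]
  [   0.9665     0.5079     1.6508]
Δx = (I − A)⁻¹ Δd with Δd having +15 in the Utilities component and 0 elsewhere.
So Δx_T = L_TU · (+15), where L_TU = adj(I−A)_TU / det(I−A) = 0.3425 / 0.354375.
Δx_T = 0.3425 × (+15) / 0.354375 = 5.1375 / 0.354375 ≈ 14.5.

Δx_T = 14.5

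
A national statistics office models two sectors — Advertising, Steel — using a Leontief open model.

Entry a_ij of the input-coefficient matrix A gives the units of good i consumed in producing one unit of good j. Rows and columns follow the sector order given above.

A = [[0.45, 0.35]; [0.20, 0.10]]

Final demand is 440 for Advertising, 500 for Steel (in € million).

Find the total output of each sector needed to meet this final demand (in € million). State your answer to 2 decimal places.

x_1 = 1343.53, x_2 = 854.12

I − A =
  [   0.55    -0.35]
  [  -0.20     0.90]
det(I−A) = (0.55)(0.90) − (-0.35)(-0.20) = 0.4250
adj(I−A) = [[0.90, 0.35], [0.20, 0.55]]
(I − A)⁻¹ = adj(I−A) / det(I−A) ≈
  [   2.1176     0.8235]
  [   0.4706     1.2941]
x = (I − A)⁻¹ d = adj(I−A)·d / det(I−A), with det(I−A) = 0.4250:
  x_1 = (0.90·440 + 0.35·500) / 0.4250 = 571.00 / 0.4250 ≈ 1343.53
  x_2 = (0.20·440 + 0.55·500) / 0.4250 = 363.00 / 0.4250 ≈ 854.12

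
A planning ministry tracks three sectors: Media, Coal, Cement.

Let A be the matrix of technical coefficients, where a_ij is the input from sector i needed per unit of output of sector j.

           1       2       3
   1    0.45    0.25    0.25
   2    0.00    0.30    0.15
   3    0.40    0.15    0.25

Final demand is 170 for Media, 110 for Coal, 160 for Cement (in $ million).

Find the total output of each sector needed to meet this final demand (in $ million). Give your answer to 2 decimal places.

I − A =
  [   0.55    -0.25    -0.25]
  [   0.00     0.70    -0.15]
  [  -0.40    -0.15     0.75]
Cofactors of I−A, C_ij = (−1)^(i+j)·(minor ij) (rows/columns in the sector order above):
  C_11 = (0.70)(0.75) − (-0.15)(-0.15) = 0.5025
  C_12 = −[(0.00)(0.75) − (-0.15)(-0.40)] = 0.0600
  C_13 = (0.00)(-0.15) − (0.70)(-0.40) = 0.2800
  C_21 = −[(-0.25)(0.75) − (-0.25)(-0.15)] = 0.2250
  C_22 = (0.55)(0.75) − (-0.25)(-0.40) = 0.3125
  C_23 = −[(0.55)(-0.15) − (-0.25)(-0.40)] = 0.1825
  C_31 = (-0.25)(-0.15) − (-0.25)(0.70) = 0.2125
  C_32 = −[(0.55)(-0.15) − (-0.25)(0.00)] = 0.0825
  C_33 = (0.55)(0.70) − (-0.25)(0.00) = 0.3850
det(I−A) = Σ_j (I−A)_1j·C_1j = (0.55)(0.5025) + (-0.25)(0.0600) + (-0.25)(0.2800) = 0.191375
adj(I−A) = Cᵀ =
  [ 0.5025   0.2250   0.2125]
  [ 0.0600   0.3125   0.0825]
  [ 0.2800   0.1825   0.3850]
(I − A)⁻¹ = adj(I−A) / det(I−A) ≈
  [   2.6257     1.1757     1.1104]
  [   0.3135     1.6329     0.4311]
  [   1.4631     0.9536     2.0118]
x = (I − A)⁻¹ d = adj(I−A)·d / det(I−A), with det(I−A) = 0.191375:
  x_1 = (0.5025·170 + 0.2250·110 + 0.2125·160) / 0.191375 = 144.175 / 0.191375 ≈ 753.36
  x_2 = (0.0600·170 + 0.3125·110 + 0.0825·160) / 0.191375 = 57.775 / 0.191375 ≈ 301.89
  x_3 = (0.2800·170 + 0.1825·110 + 0.3850·160) / 0.191375 = 129.275 / 0.191375 ≈ 675.51

x_1 = 753.36, x_2 = 301.89, x_3 = 675.51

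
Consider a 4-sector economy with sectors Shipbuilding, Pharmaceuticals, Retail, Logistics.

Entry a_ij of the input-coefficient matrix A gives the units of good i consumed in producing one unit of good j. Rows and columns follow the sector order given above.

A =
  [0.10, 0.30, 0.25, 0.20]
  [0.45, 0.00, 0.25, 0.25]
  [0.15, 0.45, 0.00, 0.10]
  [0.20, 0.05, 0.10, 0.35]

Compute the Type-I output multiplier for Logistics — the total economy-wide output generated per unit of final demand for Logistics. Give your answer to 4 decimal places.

I − A =
  [   0.90    -0.30    -0.25    -0.20]
  [  -0.45     1.00    -0.25    -0.25]
  [  -0.15    -0.45     1.00    -0.10]
  [  -0.20    -0.05    -0.10     0.65]
Compute the cofactors C_ij = (−1)^(i+j)·(3×3 minor ij) of I−A; the adjugate is their transpose:
adj(I−A) = Cᵀ =
  [ 0.541875   0.285375   0.238125   0.313125]
  [ 0.371125   0.503625   0.253375   0.346875]
  [ 0.272000   0.286500   0.426500   0.259500]
  [ 0.237125   0.170625   0.158375   0.564375]
det(I−A) = Σ_j (I−A)_1j·C_1j = (0.90)(0.541875) + (-0.30)(0.371125) + (-0.25)(0.272000) + (-0.20)(0.237125) = 0.260925
(I − A)⁻¹ = adj(I−A) / det(I−A) ≈
  [   2.07675     1.09371     0.91262     1.20006]
  [   1.42234     1.93015     0.97106     1.32941]
  [   1.04245     1.09802     1.63457     0.99454]
  [   0.90879     0.65392     0.60698     2.16298]
The output multiplier for sector j is the column-j sum of the Leontief inverse (I − A)⁻¹ = adj(I−A) / det(I−A).
Column 4 of adj(I−A): (0.313125, 0.346875, 0.259500, 0.564375); det(I−A) = 0.260925.
m_4 = (0.313125 + 0.346875 + 0.259500 + 0.564375) / 0.260925 = 1.483875 / 0.260925 ≈ 5.6870.

m_4 = 5.6870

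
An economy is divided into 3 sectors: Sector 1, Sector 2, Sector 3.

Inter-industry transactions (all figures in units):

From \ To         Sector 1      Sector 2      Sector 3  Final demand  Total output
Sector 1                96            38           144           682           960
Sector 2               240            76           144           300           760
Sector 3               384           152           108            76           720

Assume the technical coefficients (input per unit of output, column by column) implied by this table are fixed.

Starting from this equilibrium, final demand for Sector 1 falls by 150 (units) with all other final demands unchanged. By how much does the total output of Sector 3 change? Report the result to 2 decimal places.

Technical coefficients a_ij = z_ij / X_j:
  a_11 = 96/960 = 0.10, a_21 = 240/960 = 0.25, a_31 = 384/960 = 0.40
  a_12 = 38/760 = 0.05, a_22 = 76/760 = 0.10, a_32 = 152/760 = 0.20
  a_13 = 144/720 = 0.20, a_23 = 144/720 = 0.20, a_33 = 108/720 = 0.15
I − A =
  [   0.90    -0.05    -0.20]
  [  -0.25     0.90    -0.20]
  [  -0.40    -0.20     0.85]
Cofactors of I−A, C_ij = (−1)^(i+j)·(minor ij) (rows/columns in the sector order above):
  C_11 = (0.90)(0.85) − (-0.20)(-0.20) = 0.7250
  C_12 = −[(-0.25)(0.85) − (-0.20)(-0.40)] = 0.2925
  C_13 = (-0.25)(-0.20) − (0.90)(-0.40) = 0.4100
  C_21 = −[(-0.05)(0.85) − (-0.20)(-0.20)] = 0.0825
  C_22 = (0.90)(0.85) − (-0.20)(-0.40) = 0.6850
  C_23 = −[(0.90)(-0.20) − (-0.05)(-0.40)] = 0.2000
  C_31 = (-0.05)(-0.20) − (-0.20)(0.90) = 0.1900
  C_32 = −[(0.90)(-0.20) − (-0.20)(-0.25)] = 0.2300
  C_33 = (0.90)(0.90) − (-0.05)(-0.25) = 0.7975
det(I−A) = Σ_j (I−A)_1j·C_1j = (0.90)(0.7250) + (-0.05)(0.2925) + (-0.20)(0.4100) = 0.555875
adj(I−A) = Cᵀ =
  [ 0.7250   0.0825   0.1900]
  [ 0.2925   0.6850   0.2300]
  [ 0.4100   0.2000   0.7975]
(I − A)⁻¹ = adj(I−A) / det(I−A) ≈
  [   1.3043     0.1484     0.3418]
  [   0.5262     1.2323     0.4138]
  [   0.7376     0.3598     1.4347]
Δx = (I − A)⁻¹ Δd with Δd having -150 in the Sector 1 component and 0 elsewhere.
So Δx_3 = L_31 · (-150), where L_31 = adj(I−A)_31 / det(I−A) = 0.4100 / 0.555875.
Δx_3 = 0.4100 × (-150) / 0.555875 = -61.50 / 0.555875 ≈ -110.64.

Δx_3 = -110.64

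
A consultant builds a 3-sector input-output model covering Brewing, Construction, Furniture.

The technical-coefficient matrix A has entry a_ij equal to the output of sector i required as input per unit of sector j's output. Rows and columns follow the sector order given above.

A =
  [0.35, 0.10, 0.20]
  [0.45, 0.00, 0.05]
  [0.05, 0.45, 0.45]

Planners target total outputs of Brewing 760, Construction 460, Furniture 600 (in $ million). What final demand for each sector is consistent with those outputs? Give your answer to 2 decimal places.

I − A =
  [   0.65    -0.10    -0.20]
  [  -0.45     1.00    -0.05]
  [  -0.05    -0.45     0.55]
d = (I − A) x:
  d_B = (+0.65)·760 + (-0.10)·460 + (-0.20)·600 = 328.00
  d_C = (-0.45)·760 + (+1.00)·460 + (-0.05)·600 = 88.00
  d_F = (-0.05)·760 + (-0.45)·460 + (+0.55)·600 = 85.00

d_B = 328.00, d_C = 88.00, d_F = 85.00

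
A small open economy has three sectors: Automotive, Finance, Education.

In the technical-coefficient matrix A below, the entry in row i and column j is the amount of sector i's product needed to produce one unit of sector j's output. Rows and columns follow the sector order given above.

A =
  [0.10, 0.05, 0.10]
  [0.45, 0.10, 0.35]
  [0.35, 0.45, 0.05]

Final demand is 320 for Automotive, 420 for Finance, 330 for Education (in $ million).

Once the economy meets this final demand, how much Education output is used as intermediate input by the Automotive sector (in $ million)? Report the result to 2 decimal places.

I − A =
  [   0.90    -0.05    -0.10]
  [  -0.45     0.90    -0.35]
  [  -0.35    -0.45     0.95]
Cofactors of I−A, C_ij = (−1)^(i+j)·(minor ij) (rows/columns in the sector order above):
  C_11 = (0.90)(0.95) − (-0.35)(-0.45) = 0.6975
  C_12 = −[(-0.45)(0.95) − (-0.35)(-0.35)] = 0.5500
  C_13 = (-0.45)(-0.45) − (0.90)(-0.35) = 0.5175
  C_21 = −[(-0.05)(0.95) − (-0.10)(-0.45)] = 0.0925
  C_22 = (0.90)(0.95) − (-0.10)(-0.35) = 0.8200
  C_23 = −[(0.90)(-0.45) − (-0.05)(-0.35)] = 0.4225
  C_31 = (-0.05)(-0.35) − (-0.10)(0.90) = 0.1075
  C_32 = −[(0.90)(-0.35) − (-0.10)(-0.45)] = 0.3600
  C_33 = (0.90)(0.90) − (-0.05)(-0.45) = 0.7875
det(I−A) = Σ_j (I−A)_1j·C_1j = (0.90)(0.6975) + (-0.05)(0.5500) + (-0.10)(0.5175) = 0.5485
adj(I−A) = Cᵀ =
  [ 0.6975   0.0925   0.1075]
  [ 0.5500   0.8200   0.3600]
  [ 0.5175   0.4225   0.7875]
(I − A)⁻¹ = adj(I−A) / det(I−A) ≈
  [   1.2716     0.1686     0.1960]
  [   1.0027     1.4950     0.6563]
  [   0.9435     0.7703     1.4357]
First solve x = (I − A)⁻¹ d = adj(I−A)·d / det(I−A); in particular x_A = (0.6975·320 + 0.0925·420 + 0.1075·330) / 0.5485 = 297.525 / 0.5485 ≈ 542.4339.
Intermediate flow from E to A: z_EA = a_EA · x_A = 0.35 × 297.525 / 0.5485 = 104.13375 / 0.5485 ≈ 189.85.

z_EA = 189.85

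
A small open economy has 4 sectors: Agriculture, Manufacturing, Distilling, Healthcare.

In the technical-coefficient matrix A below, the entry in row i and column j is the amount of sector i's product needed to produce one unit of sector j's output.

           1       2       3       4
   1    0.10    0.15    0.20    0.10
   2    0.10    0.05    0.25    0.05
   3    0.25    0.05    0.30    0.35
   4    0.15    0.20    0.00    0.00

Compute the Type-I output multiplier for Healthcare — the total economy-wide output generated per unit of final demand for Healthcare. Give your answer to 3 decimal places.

m_4 = 2.379

I − A =
  [   0.90    -0.15    -0.20    -0.10]
  [  -0.10     0.95    -0.25    -0.05]
  [  -0.25    -0.05     0.70    -0.35]
  [  -0.15    -0.20     0.00     1.00]
Compute the cofactors C_ij = (−1)^(i+j)·(3×3 minor ij) of I−A; the adjugate is their transpose:
adj(I−A) = Cᵀ =
  [ 0.628000   0.143000   0.230500   0.150625]
  [ 0.150875   0.559000   0.242750   0.128000]
  [ 0.297250   0.157625   0.813625   0.322375]
  [ 0.124375   0.133250   0.083125   0.518875]
det(I−A) = Σ_j (I−A)_1j·C_1j = (0.90)(0.628000) + (-0.15)(0.150875) + (-0.20)(0.297250) + (-0.10)(0.124375) = 0.47068125
(I − A)⁻¹ = adj(I−A) / det(I−A) ≈
  [   1.3342     0.3038     0.4897     0.3200]
  [   0.3205     1.1876     0.5157     0.2719]
  [   0.6315     0.3349     1.7286     0.6849]
  [   0.2642     0.2831     0.1766     1.1024]
The output multiplier for sector j is the column-j sum of the Leontief inverse (I − A)⁻¹ = adj(I−A) / det(I−A).
Column 4 of adj(I−A): (0.150625, 0.128000, 0.322375, 0.518875); det(I−A) = 0.47068125.
m_4 = (0.150625 + 0.128000 + 0.322375 + 0.518875) / 0.47068125 = 1.119875 / 0.47068125 ≈ 2.379.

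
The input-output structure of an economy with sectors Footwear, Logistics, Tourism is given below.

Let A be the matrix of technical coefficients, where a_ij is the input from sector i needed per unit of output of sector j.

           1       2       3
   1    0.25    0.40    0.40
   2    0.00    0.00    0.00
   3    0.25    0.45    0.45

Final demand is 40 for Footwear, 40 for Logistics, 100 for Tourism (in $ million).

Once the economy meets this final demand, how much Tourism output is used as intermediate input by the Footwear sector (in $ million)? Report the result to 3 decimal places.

I − A =
  [   0.75    -0.40    -0.40]
  [   0.00     1.00     0.00]
  [  -0.25    -0.45     0.55]
Cofactors of I−A, C_ij = (−1)^(i+j)·(minor ij) (rows/columns in the sector order above):
  C_11 = (1.00)(0.55) − (0.00)(-0.45) = 0.5500
  C_12 = −[(0.00)(0.55) − (0.00)(-0.25)] = 0.0000
  C_13 = (0.00)(-0.45) − (1.00)(-0.25) = 0.2500
  C_21 = −[(-0.40)(0.55) − (-0.40)(-0.45)] = 0.4000
  C_22 = (0.75)(0.55) − (-0.40)(-0.25) = 0.3125
  C_23 = −[(0.75)(-0.45) − (-0.40)(-0.25)] = 0.4375
  C_31 = (-0.40)(0.00) − (-0.40)(1.00) = 0.4000
  C_32 = −[(0.75)(0.00) − (-0.40)(0.00)] = 0.0000
  C_33 = (0.75)(1.00) − (-0.40)(0.00) = 0.7500
det(I−A) = Σ_j (I−A)_1j·C_1j = (0.75)(0.5500) + (-0.40)(0.0000) + (-0.40)(0.2500) = 0.3125
adj(I−A) = Cᵀ =
  [ 0.5500   0.4000   0.4000]
  [ 0.0000   0.3125   0.0000]
  [ 0.2500   0.4375   0.7500]
(I − A)⁻¹ = adj(I−A) / det(I−A) ≈
  [   1.7600     1.2800     1.2800]
  [   0.0000     1.0000     0.0000]
  [   0.8000     1.4000     2.4000]
First solve x = (I − A)⁻¹ d = adj(I−A)·d / det(I−A); in particular x_1 = (0.5500·40 + 0.4000·40 + 0.4000·100) / 0.3125 = 78.00 / 0.3125 = 249.60000.
Intermediate flow from 3 to 1: z_31 = a_31 · x_1 = 0.25 × 78.00 / 0.3125 = 19.50 / 0.3125 = 62.400.

z_31 = 62.400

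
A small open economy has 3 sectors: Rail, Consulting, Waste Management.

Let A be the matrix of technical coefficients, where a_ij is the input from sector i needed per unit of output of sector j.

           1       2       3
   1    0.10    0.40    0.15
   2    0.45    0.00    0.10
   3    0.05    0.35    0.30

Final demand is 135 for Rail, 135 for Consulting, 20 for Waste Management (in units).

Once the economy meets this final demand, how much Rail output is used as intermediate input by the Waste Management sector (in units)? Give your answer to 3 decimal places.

I − A =
  [   0.90    -0.40    -0.15]
  [  -0.45     1.00    -0.10]
  [  -0.05    -0.35     0.70]
Cofactors of I−A, C_ij = (−1)^(i+j)·(minor ij) (rows/columns in the sector order above):
  C_11 = (1.00)(0.70) − (-0.10)(-0.35) = 0.6650
  C_12 = −[(-0.45)(0.70) − (-0.10)(-0.05)] = 0.3200
  C_13 = (-0.45)(-0.35) − (1.00)(-0.05) = 0.2075
  C_21 = −[(-0.40)(0.70) − (-0.15)(-0.35)] = 0.3325
  C_22 = (0.90)(0.70) − (-0.15)(-0.05) = 0.6225
  C_23 = −[(0.90)(-0.35) − (-0.40)(-0.05)] = 0.3350
  C_31 = (-0.40)(-0.10) − (-0.15)(1.00) = 0.1900
  C_32 = −[(0.90)(-0.10) − (-0.15)(-0.45)] = 0.1575
  C_33 = (0.90)(1.00) − (-0.40)(-0.45) = 0.7200
det(I−A) = Σ_j (I−A)_1j·C_1j = (0.90)(0.6650) + (-0.40)(0.3200) + (-0.15)(0.2075) = 0.439375
adj(I−A) = Cᵀ =
  [ 0.6650   0.3325   0.1900]
  [ 0.3200   0.6225   0.1575]
  [ 0.2075   0.3350   0.7200]
(I − A)⁻¹ = adj(I−A) / det(I−A) ≈
  [   1.5135     0.7568     0.4324]
  [   0.7283     1.4168     0.3585]
  [   0.4723     0.7624     1.6387]
First solve x = (I − A)⁻¹ d = adj(I−A)·d / det(I−A); in particular x_3 = (0.2075·135 + 0.3350·135 + 0.7200·20) / 0.439375 = 87.6375 / 0.439375 ≈ 199.45946.
Intermediate flow from 1 to 3: z_13 = a_13 · x_3 = 0.15 × 87.6375 / 0.439375 = 13.145625 / 0.439375 ≈ 29.919.

z_13 = 29.919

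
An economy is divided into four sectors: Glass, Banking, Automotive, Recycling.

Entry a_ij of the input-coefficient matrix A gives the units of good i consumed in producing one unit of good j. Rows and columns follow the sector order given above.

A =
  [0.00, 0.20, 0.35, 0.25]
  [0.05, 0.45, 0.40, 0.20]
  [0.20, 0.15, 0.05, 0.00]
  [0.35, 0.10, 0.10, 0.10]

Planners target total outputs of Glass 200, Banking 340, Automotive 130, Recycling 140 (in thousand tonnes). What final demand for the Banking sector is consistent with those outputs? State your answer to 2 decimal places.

I − A =
  [   1.00    -0.20    -0.35    -0.25]
  [  -0.05     0.55    -0.40    -0.20]
  [  -0.20    -0.15     0.95     0.00]
  [  -0.35    -0.10    -0.10     0.90]
d = (I − A) x:
  d_1 = (+1.00)·200 + (-0.20)·340 + (-0.35)·130 + (-0.25)·140 = 51.50
  d_2 = (-0.05)·200 + (+0.55)·340 + (-0.40)·130 + (-0.20)·140 = 97.00
  d_3 = (-0.20)·200 + (-0.15)·340 + (+0.95)·130 + (+0.00)·140 = 32.50
  d_4 = (-0.35)·200 + (-0.10)·340 + (-0.10)·130 + (+0.90)·140 = 9.00

d_2 = 97.00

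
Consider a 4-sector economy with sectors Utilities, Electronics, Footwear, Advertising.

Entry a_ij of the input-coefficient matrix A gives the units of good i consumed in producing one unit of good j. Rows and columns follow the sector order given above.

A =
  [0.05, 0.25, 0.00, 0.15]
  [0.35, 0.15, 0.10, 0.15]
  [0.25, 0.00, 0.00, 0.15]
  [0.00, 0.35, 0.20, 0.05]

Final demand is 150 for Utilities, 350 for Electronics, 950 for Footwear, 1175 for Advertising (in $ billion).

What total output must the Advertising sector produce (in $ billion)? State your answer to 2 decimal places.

x_A = 2011.39

I − A =
  [   0.95    -0.25     0.00    -0.15]
  [  -0.35     0.85    -0.10    -0.15]
  [  -0.25     0.00     1.00    -0.15]
  [   0.00    -0.35    -0.20     0.95]
Compute the cofactors C_ij = (−1)^(i+j)·(3×3 minor ij) of I−A; the adjugate is their transpose:
adj(I−A) = Cᵀ =
  [ 0.724250   0.282500   0.062000   0.168750]
  [ 0.353250   0.866500   0.129250   0.213000]
  [ 0.207125   0.122375   0.615750   0.149250]
  [ 0.173750   0.345000   0.177250   0.713750]
det(I−A) = Σ_j (I−A)_1j·C_1j = (0.95)(0.724250) + (-0.25)(0.353250) + (0.00)(0.207125) + (-0.15)(0.173750) = 0.5736625
(I − A)⁻¹ = adj(I−A) / det(I−A) ≈
  [   1.2625     0.4924     0.1081     0.2942]
  [   0.6158     1.5105     0.2253     0.3713]
  [   0.3611     0.2133     1.0734     0.2602]
  [   0.3029     0.6014     0.3090     1.2442]
x = (I − A)⁻¹ d = adj(I−A)·d / det(I−A), with det(I−A) = 0.5736625:
  x_U = (0.724250·150 + 0.282500·350 + 0.062000·950 + 0.168750·1175) / 0.5736625 = 464.69375 / 0.5736625 ≈ 810.05
  x_E = (0.353250·150 + 0.866500·350 + 0.129250·950 + 0.213000·1175) / 0.5736625 = 729.325 / 0.5736625 ≈ 1271.35
  x_F = (0.207125·150 + 0.122375·350 + 0.615750·950 + 0.149250·1175) / 0.5736625 = 834.23125 / 0.5736625 ≈ 1454.22
  x_A = (0.173750·150 + 0.345000·350 + 0.177250·950 + 0.713750·1175) / 0.5736625 = 1153.85625 / 0.5736625 ≈ 2011.39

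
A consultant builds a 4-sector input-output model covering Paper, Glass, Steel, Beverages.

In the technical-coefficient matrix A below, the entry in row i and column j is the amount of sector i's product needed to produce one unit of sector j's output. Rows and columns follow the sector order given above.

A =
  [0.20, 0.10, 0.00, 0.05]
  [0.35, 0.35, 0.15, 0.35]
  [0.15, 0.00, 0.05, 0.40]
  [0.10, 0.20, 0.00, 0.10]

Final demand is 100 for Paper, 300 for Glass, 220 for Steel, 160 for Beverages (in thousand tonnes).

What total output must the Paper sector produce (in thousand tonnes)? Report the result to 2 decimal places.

x_P = 267.46

I − A =
  [   0.80    -0.10     0.00    -0.05]
  [  -0.35     0.65    -0.15    -0.35]
  [  -0.15     0.00     0.95    -0.40]
  [  -0.10    -0.20     0.00     0.90]
Compute the cofactors C_ij = (−1)^(i+j)·(3×3 minor ij) of I−A; the adjugate is their transpose:
adj(I−A) = Cᵀ =
  [ 0.477250   0.095000   0.015000   0.070125]
  [ 0.358750   0.679250   0.107250   0.331750]
  [ 0.131250   0.083000   0.370250   0.204125]
  [ 0.132750   0.161500   0.025500   0.458500]
det(I−A) = Σ_j (I−A)_1j·C_1j = (0.80)(0.477250) + (-0.10)(0.358750) + (0.00)(0.131250) + (-0.05)(0.132750) = 0.3392875
(I − A)⁻¹ = adj(I−A) / det(I−A) ≈
  [   1.4066     0.2800     0.0442     0.2067]
  [   1.0574     2.0020     0.3161     0.9778]
  [   0.3868     0.2446     1.0913     0.6016]
  [   0.3913     0.4760     0.0752     1.3514]
x = (I − A)⁻¹ d = adj(I−A)·d / det(I−A), with det(I−A) = 0.3392875:
  x_P = (0.477250·100 + 0.095000·300 + 0.015000·220 + 0.070125·160) / 0.3392875 = 90.745 / 0.3392875 ≈ 267.46
  x_G = (0.358750·100 + 0.679250·300 + 0.107250·220 + 0.331750·160) / 0.3392875 = 316.325 / 0.3392875 ≈ 932.32
  x_S = (0.131250·100 + 0.083000·300 + 0.370250·220 + 0.204125·160) / 0.3392875 = 152.14 / 0.3392875 ≈ 448.41
  x_B = (0.132750·100 + 0.161500·300 + 0.025500·220 + 0.458500·160) / 0.3392875 = 140.695 / 0.3392875 ≈ 414.68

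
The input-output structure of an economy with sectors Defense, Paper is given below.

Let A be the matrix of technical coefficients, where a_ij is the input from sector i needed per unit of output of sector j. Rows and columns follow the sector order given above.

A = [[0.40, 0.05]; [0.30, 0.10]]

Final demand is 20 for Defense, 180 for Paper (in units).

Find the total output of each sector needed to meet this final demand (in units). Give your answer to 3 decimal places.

x_D = 51.429, x_P = 217.143

I − A =
  [   0.60    -0.05]
  [  -0.30     0.90]
det(I−A) = (0.60)(0.90) − (-0.05)(-0.30) = 0.5250
adj(I−A) = [[0.90, 0.05], [0.30, 0.60]]
(I − A)⁻¹ = adj(I−A) / det(I−A) ≈
  [   1.7143     0.0952]
  [   0.5714     1.1429]
x = (I − A)⁻¹ d = adj(I−A)·d / det(I−A), with det(I−A) = 0.5250:
  x_D = (0.90·20 + 0.05·180) / 0.5250 = 27.00 / 0.5250 ≈ 51.429
  x_P = (0.30·20 + 0.60·180) / 0.5250 = 114.00 / 0.5250 ≈ 217.143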